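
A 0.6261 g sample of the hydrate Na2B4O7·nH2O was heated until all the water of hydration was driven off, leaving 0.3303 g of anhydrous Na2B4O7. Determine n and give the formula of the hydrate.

Na2B4O7·10H2O

Mass of water lost = 0.6261 − 0.3303 = 0.2958 g → 0.2958 / 18.02 = 0.01642 mol H2O
Molar mass of Na2B4O7 = 201.22 g/mol → mol Na2B4O7 = 0.3303 / 201.22 = 0.001641
n = 0.01642 / 0.001641 = 10.00 ≈ 10 → Na2B4O7·10H2O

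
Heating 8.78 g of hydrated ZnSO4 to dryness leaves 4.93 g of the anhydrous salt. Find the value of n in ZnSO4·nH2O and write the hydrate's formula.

Mass of water lost = 8.78 − 4.93 = 3.85 g → 3.85 / 18.02 = 0.2137 mol H2O
Molar mass of ZnSO4 = 161.45 g/mol → mol ZnSO4 = 4.93 / 161.45 = 0.03054
n = 0.2137 / 0.03054 = 7.00 ≈ 7 → ZnSO4·7H2O

ZnSO4·7H2O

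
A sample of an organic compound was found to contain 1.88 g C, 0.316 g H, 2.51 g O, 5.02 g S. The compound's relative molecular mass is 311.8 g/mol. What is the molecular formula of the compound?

C: 1.88 g ÷ 12.01 g/mol = 0.1565 mol
H: 0.316 g ÷ 1.008 g/mol = 0.3135 mol
O: 2.51 g ÷ 16.00 g/mol = 0.1569 mol
S: 5.02 g ÷ 32.07 g/mol = 0.1565 mol
Divide by the smallest (0.1565 mol S): C 1.000, H 2.003, O 1.002, S 1.000
Ratio ≈ 1:2:1:1, so the empirical formula is CH2OS
Empirical-formula mass = 62.10 g/mol
n = 311.8 / 62.10 = 5.02 ≈ 5
Molecular formula = (CH2OS)×5 = C5H10O5S5

C5H10O5S5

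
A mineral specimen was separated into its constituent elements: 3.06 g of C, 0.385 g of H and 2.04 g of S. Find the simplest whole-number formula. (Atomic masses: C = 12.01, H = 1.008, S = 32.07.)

n(C) = 3.06/12.01 = 0.2548, n(H) = 0.385/1.008 = 0.3819, n(S) = 2.04/32.07 = 0.06361
Divide by the smallest (0.06361 mol S): C 4.005, H 6.004, S 1.000
→ C4H6S

C4H6S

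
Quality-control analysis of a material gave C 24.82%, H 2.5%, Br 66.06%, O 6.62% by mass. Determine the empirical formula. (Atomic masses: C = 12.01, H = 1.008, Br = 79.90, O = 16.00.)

Assume 100 g: 24.82 g C, 2.5 g H, 66.06 g Br, 6.62 g O.
Moles — C: 24.82 / 12.01 = 2.067 mol; H: 2.5 / 1.008 = 2.48 mol; Br: 66.06 / 79.90 = 0.8268 mol; O: 6.62 / 16.00 = 0.4138 mol
Ratios (÷ 0.4138): C 4.995, H 5.994, Br 1.998, O 1.000
Ratio ≈ 5:6:2:1, so the empirical formula is C5H6Br2O

C5H6Br2O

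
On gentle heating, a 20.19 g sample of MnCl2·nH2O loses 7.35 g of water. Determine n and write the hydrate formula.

Mass of anhydrous MnCl2 = 20.19 − 7.35 = 12.84 g
mol H2O = 7.35 / 18.02 = 0.4079
Molar mass of MnCl2 = 125.84 g/mol → mol MnCl2 = 12.84 / 125.84 = 0.102
n = 0.4079 / 0.102 = 4.00 ≈ 4 → MnCl2·4H2O

MnCl2·4H2O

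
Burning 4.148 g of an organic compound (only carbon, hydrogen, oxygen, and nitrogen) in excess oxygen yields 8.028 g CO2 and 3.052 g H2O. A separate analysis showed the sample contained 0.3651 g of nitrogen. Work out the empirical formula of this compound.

mol C = 8.028 / 44.01 = 0.1824; mass C = 0.1824 × 12.01 = 2.191 g
mol H = 2 × (3.052 / 18.02) = 0.3387; mass H = 0.3387 × 1.008 = 0.3414 g
mol N = 0.3651 / 14.01 = 0.02606
mass O = 4.148 − (2.897) = 1.251 g → mol O = 0.07817
Smallest is N at 0.02606 mol; normalising gives C 7.000, H 12.998, N 1.000, O 3.000
≈ 7:13:1:3 → C7H13NO3

C7H13NO3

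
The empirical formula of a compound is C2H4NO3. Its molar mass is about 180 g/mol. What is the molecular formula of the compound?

C4H8N2O6

Empirical-formula mass = 90.06 g/mol
n = 180 / 90.06 = 2.00 ≈ 2
Molecular formula = (C2H4NO3)2 = C4H8N2O6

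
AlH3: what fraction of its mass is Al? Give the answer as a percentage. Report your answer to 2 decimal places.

Molar mass = 1(26.98) + 3(1.008) = 30.004 g/mol
Mass of Al per mole = 1 × 26.98 = 26.980 g
% Al = 26.980 / 30.004 × 100 = 89.92%

89.92%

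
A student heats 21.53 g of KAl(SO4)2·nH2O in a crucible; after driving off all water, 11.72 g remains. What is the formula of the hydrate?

Mass of water lost = 21.53 − 11.72 = 9.81 g → 9.81 / 18.02 = 0.5444 mol H2O
Molar mass of KAl(SO4)2 = 258.22 g/mol → mol KAl(SO4)2 = 11.72 / 258.22 = 0.04539
n = 0.5444 / 0.04539 = 11.99 ≈ 12 → KAl(SO4)2·12H2O

KAl(SO4)2·12H2O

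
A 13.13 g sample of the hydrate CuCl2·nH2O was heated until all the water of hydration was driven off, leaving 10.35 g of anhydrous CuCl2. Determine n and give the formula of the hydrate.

Mass of water lost = 13.13 − 10.35 = 2.78 g → 2.78 / 18.02 = 0.1543 mol H2O
Molar mass of CuCl2 = 134.45 g/mol → mol CuCl2 = 10.35 / 134.45 = 0.07698
n = 0.1543 / 0.07698 = 2.00 ≈ 2 → CuCl2·2H2O

CuCl2·2H2O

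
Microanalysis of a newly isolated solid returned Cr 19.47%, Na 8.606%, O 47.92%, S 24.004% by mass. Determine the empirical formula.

CrNaO8S2

Assume 100 g: 19.47 g Cr, 8.606 g Na, 47.92 g O, 24.004 g S.
Moles — Cr: 19.47 / 52.00 = 0.3744 mol; Na: 8.606 / 22.99 = 0.3743 mol; O: 47.92 / 16.00 = 2.995 mol; S: 24.004 / 32.07 = 0.7485 mol
Divide by the smallest (0.3743 mol Na): Cr 1.000, Na 1.000, O 8.001, S 2.000
→ CrNaO8S2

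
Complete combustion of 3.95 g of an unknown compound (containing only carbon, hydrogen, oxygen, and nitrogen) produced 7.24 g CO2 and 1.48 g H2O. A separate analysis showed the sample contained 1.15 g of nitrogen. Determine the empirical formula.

C4H4N2O

mol C = 7.24 / 44.01 = 0.1645; mass C = 0.1645 × 12.01 = 1.976 g
mol H = 2 × (1.48 / 18.02) = 0.1643; mass H = 0.1643 × 1.008 = 0.1656 g
mol N = 1.15 / 14.01 = 0.08208
mass O = 3.95 − (3.291) = 0.6587 g → mol O = 0.04117
Divide by the smallest (0.04117 mol O): C 3.996, H 3.990, N 1.994, O 1.000
→ C4H4N2O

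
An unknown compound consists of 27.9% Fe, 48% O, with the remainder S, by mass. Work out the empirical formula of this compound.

Assume 100 g: 27.9 g Fe, 48 g O, 24.1 g S.
n(Fe) = 27.9/55.85 = 0.4996, n(O) = 48/16.00 = 3, n(S) = 24.1/32.07 = 0.7515
Smallest is Fe at 0.4996 mol; normalising gives Fe 1.000, O 6.005, S 1.504
Scaling by 2: Fe 2.00, O 12.01, S 3.01 → Fe2O12S3

Fe2O12S3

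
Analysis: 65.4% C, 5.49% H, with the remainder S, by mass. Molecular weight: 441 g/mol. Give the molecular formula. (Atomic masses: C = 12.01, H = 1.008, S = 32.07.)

C24H24S4

Assume 100 g: 65.4 g C, 5.49 g H, 29.11 g S.
n(C) = 65.4/12.01 = 5.445, n(H) = 5.49/1.008 = 5.446, n(S) = 29.11/32.07 = 0.9077
Divide by the smallest (0.9077 mol S): C 5.999, H 6.000, S 1.000
≈ 6:6:1 → C6H6S
Empirical-formula mass = 110.18 g/mol
n = 441 / 110.18 = 4.00 ≈ 4
Molecular formula = (C6H6S)×4 = C24H24S4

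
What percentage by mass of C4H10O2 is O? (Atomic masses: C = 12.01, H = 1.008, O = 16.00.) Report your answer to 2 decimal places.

35.51%

Molar mass = 4(12.01) + 10(1.008) + 2(16.00) = 90.120 g/mol
Mass of O per mole = 2 × 16.00 = 32.000 g
% O = 32.000 / 90.120 × 100 = 35.51%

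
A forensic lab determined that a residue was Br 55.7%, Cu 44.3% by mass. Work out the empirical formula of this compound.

BrCu

Assume 100 g: 55.7 g Br, 44.3 g Cu.
n(Br) = 55.7/79.90 = 0.6971, n(Cu) = 44.3/63.55 = 0.6971
Smallest is Cu at 0.6971 mol; normalising gives Br 1.000, Cu 1.000
Ratio ≈ 1:1, so the empirical formula is BrCu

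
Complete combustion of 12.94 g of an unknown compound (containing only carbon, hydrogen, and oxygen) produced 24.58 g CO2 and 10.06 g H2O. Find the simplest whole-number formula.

C7H14O4

mol C = 24.58 / 44.01 = 0.5585; mass C = 0.5585 × 12.01 = 6.708 g
mol H = 2 × (10.06 / 18.02) = 1.117; mass H = 1.117 × 1.008 = 1.125 g
mass O = 12.94 − (7.833) = 5.107 g → mol O = 0.3192
Smallest is O at 0.3192 mol; normalising gives C 1.750, H 3.498, O 1.000
×4: C 7.00, H 13.99, O 4.00 → C7H14O4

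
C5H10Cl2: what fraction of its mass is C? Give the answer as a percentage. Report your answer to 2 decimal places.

Molar mass = 5(12.01) + 10(1.008) + 2(35.45) = 141.030 g/mol
Mass of C per mole = 5 × 12.01 = 60.050 g
% C = 60.050 / 141.030 × 100 = 42.58%

42.58%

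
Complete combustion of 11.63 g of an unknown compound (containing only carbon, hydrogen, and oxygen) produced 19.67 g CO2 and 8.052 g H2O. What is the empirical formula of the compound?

C4H8O3

mol C = 19.67 / 44.01 = 0.4469; mass C = 0.4469 × 12.01 = 5.368 g
mol H = 2 × (8.052 / 18.02) = 0.8937; mass H = 0.8937 × 1.008 = 0.9008 g
mass O = 11.63 − (6.269) = 5.361 g → mol O = 0.3351
Ratios (÷ 0.3351): C 1.334, H 2.667, O 1.000
×3: C 4.00, H 8.00, O 3.00 → C4H8O3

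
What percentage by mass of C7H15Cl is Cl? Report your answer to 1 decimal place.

Molar mass = 7(12.01) + 15(1.008) + 1(35.45) = 134.640 g/mol
Mass of Cl per mole = 1 × 35.45 = 35.450 g
% Cl = 35.450 / 134.640 × 100 = 26.3%

26.3%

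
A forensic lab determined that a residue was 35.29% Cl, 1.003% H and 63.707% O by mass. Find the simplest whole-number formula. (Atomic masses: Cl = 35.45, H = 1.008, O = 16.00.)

Assume 100 g: 35.29 g Cl, 1.003 g H, 63.707 g O.
Moles — Cl: 35.29 / 35.45 = 0.9955 mol; H: 1.003 / 1.008 = 0.995 mol; O: 63.707 / 16.00 = 3.982 mol
Ratios (÷ 0.995): Cl 1.000, H 1.000, O 4.002
→ ClHO4

ClHO4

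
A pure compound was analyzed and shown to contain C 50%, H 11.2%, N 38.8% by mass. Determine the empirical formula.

Assume 100 g: 50 g C, 11.2 g H, 38.8 g N.
n(C) = 50/12.01 = 4.163, n(H) = 11.2/1.008 = 11.11, n(N) = 38.8/14.01 = 2.769
Divide by the smallest (2.769 mol N): C 1.503, H 4.012, N 1.000
Multiply by 2: C 3.01, H 8.02, N 2.00 → C3H8N2

C3H8N2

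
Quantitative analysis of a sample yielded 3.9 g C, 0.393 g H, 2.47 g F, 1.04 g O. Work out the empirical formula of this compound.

C5H6F2O

C: 3.9 g ÷ 12.01 g/mol = 0.3247 mol
H: 0.393 g ÷ 1.008 g/mol = 0.3899 mol
F: 2.47 g ÷ 19.00 g/mol = 0.13 mol
O: 1.04 g ÷ 16.00 g/mol = 0.065 mol
Smallest is O at 0.065 mol; normalising gives C 4.996, H 5.998, F 2.000, O 1.000
Ratio ≈ 5:6:2:1, so the empirical formula is C5H6F2O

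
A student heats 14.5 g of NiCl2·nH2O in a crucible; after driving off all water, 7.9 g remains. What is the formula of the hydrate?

NiCl2·6H2O

Mass of water lost = 14.5 − 7.9 = 6.6 g → 6.6 / 18.02 = 0.3663 mol H2O
Molar mass of NiCl2 = 129.59 g/mol → mol NiCl2 = 7.9 / 129.59 = 0.06096
n = 0.3663 / 0.06096 = 6.01 ≈ 6 → NiCl2·6H2O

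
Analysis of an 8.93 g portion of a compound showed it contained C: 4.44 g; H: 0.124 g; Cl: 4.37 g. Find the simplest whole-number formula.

C3HCl

n(C) = 4.44/12.01 = 0.3697, n(H) = 0.124/1.008 = 0.123, n(Cl) = 4.37/35.45 = 0.1233
Divide by the smallest (0.123 mol H): C 3.005, H 1.000, Cl 1.002
→ C3HCl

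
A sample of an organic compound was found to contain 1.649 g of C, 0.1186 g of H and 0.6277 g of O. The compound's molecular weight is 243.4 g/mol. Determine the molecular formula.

C14H12O4

n(C) = 1.649/12.01 = 0.1373, n(H) = 0.1186/1.008 = 0.1177, n(O) = 0.6277/16.00 = 0.03923
Ratios (÷ 0.03923): C 3.500, H 2.999, O 1.000
Multiply by 2: C 7.00, H 6.00, O 2.00 → C7H6O2
Empirical-formula mass = 122.12 g/mol
n = 243.4 / 122.12 = 1.99 ≈ 2
Molecular formula = (C7H6O2)×2 = C14H12O4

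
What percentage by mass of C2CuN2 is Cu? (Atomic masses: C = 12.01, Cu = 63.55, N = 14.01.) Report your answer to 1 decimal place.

55.0%

Molar mass = 2(12.01) + 1(63.55) + 2(14.01) = 115.590 g/mol
Mass of Cu per mole = 1 × 63.55 = 63.550 g
% Cu = 63.550 / 115.590 × 100 = 55.0%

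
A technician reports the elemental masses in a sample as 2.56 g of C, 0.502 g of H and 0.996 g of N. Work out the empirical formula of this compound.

C: 2.56 g ÷ 12.01 g/mol = 0.2132 mol
H: 0.502 g ÷ 1.008 g/mol = 0.498 mol
N: 0.996 g ÷ 14.01 g/mol = 0.07109 mol
Smallest is N at 0.07109 mol; normalising gives C 2.998, H 7.005, N 1.000
Ratio ≈ 3:7:1, so the empirical formula is C3H7N

C3H7N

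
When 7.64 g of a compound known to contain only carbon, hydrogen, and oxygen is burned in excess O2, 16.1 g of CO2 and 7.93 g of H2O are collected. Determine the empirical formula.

C5H12O2

mol C = 16.1 / 44.01 = 0.3658; mass C = 0.3658 × 12.01 = 4.394 g
mol H = 2 × (7.93 / 18.02) = 0.8801; mass H = 0.8801 × 1.008 = 0.8872 g
mass O = 7.64 − (5.281) = 2.359 g → mol O = 0.1475
Smallest is O at 0.1475 mol; normalising gives C 2.481, H 5.969, O 1.000
Multiply by 2: C 4.96, H 11.94, O 2.00 → C5H12O2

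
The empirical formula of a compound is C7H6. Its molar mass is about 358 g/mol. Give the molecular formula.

Empirical-formula mass = 90.12 g/mol
n = 358 / 90.12 = 3.97 ≈ 4
Molecular formula = (C7H6)4 = C28H24

C28H24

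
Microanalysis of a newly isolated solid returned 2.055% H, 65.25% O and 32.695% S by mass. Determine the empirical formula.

H2O4S

Assume 100 g: 2.055 g H, 65.25 g O, 32.695 g S.
H: 2.055 g ÷ 1.008 g/mol = 2.039 mol
O: 65.25 g ÷ 16.00 g/mol = 4.078 mol
S: 32.695 g ÷ 32.07 g/mol = 1.019 mol
Ratios (÷ 1.019): H 2.000, O 4.000, S 1.000
→ H2O4S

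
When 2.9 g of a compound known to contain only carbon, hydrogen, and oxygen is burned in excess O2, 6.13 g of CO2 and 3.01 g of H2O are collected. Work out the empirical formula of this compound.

C5H12O2

mol C = 6.13 / 44.01 = 0.1393; mass C = 0.1393 × 12.01 = 1.673 g
mol H = 2 × (3.01 / 18.02) = 0.3341; mass H = 0.3341 × 1.008 = 0.3367 g
mass O = 2.9 − (2.010) = 0.8904 g → mol O = 0.05565
Smallest is O at 0.05565 mol; normalising gives C 2.503, H 6.003, O 1.000
Multiply by 2: C 5.01, H 12.01, O 2.00 → C5H12O2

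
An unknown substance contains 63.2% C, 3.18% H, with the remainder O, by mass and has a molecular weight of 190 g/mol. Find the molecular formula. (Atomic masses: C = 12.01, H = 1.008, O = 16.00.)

Assume 100 g: 63.2 g C, 3.18 g H, 33.62 g O.
n(C) = 63.2/12.01 = 5.262, n(H) = 3.18/1.008 = 3.155, n(O) = 33.62/16.00 = 2.101
Ratios (÷ 2.101): C 2.504, H 1.501, O 1.000
Scaling by 2: C 5.01, H 3.00, O 2.00 → C5H3O2
Empirical-formula mass = 95.07 g/mol
n = 190 / 95.07 = 2.00 ≈ 2
Molecular formula = (C5H3O2)×2 = C10H6O4

C10H6O4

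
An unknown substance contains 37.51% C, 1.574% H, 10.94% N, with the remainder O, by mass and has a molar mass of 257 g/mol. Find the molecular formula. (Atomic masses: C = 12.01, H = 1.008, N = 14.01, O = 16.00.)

Assume 100 g: 37.51 g C, 1.574 g H, 10.94 g N, 49.976 g O.
C: 37.51 g ÷ 12.01 g/mol = 3.123 mol
H: 1.574 g ÷ 1.008 g/mol = 1.562 mol
N: 10.94 g ÷ 14.01 g/mol = 0.7809 mol
O: 49.976 g ÷ 16.00 g/mol = 3.123 mol
Divide by the smallest (0.7809 mol N): C 4.000, H 2.000, N 1.000, O 4.000
≈ 4:2:1:4 → C4H2NO4
Empirical-formula mass = 128.07 g/mol
n = 257 / 128.07 = 2.01 ≈ 2
Molecular formula = (C4H2NO4)×2 = C8H4N2O8

C8H4N2O8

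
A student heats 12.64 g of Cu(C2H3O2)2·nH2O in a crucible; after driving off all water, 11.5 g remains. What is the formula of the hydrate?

Mass of water lost = 12.64 − 11.5 = 1.14 g → 1.14 / 18.02 = 0.06326 mol H2O
Molar mass of Cu(C2H3O2)2 = 181.64 g/mol → mol Cu(C2H3O2)2 = 11.5 / 181.64 = 0.06331
n = 0.06326 / 0.06331 = 1.00 ≈ 1 → Cu(C2H3O2)2·H2O

Cu(C2H3O2)2·H2O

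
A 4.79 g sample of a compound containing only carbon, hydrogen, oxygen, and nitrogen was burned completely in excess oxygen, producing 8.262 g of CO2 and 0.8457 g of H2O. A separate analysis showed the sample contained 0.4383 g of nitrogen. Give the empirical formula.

mol C = 8.262 / 44.01 = 0.1877; mass C = 0.1877 × 12.01 = 2.255 g
mol H = 2 × (0.8457 / 18.02) = 0.09386; mass H = 0.09386 × 1.008 = 0.09461 g
mol N = 0.4383 / 14.01 = 0.03128
mass O = 4.79 − (2.788) = 2.002 g → mol O = 0.1252
Ratios (÷ 0.03128): C 6.001, H 3.000, N 1.000, O 4.000
Ratio ≈ 6:3:1:4, so the empirical formula is C6H3NO4

C6H3NO4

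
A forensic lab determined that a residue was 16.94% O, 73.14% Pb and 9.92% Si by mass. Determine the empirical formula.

O3PbSi

Assume 100 g: 16.94 g O, 73.14 g Pb, 9.92 g Si.
Moles — O: 16.94 / 16.00 = 1.059 mol; Pb: 73.14 / 207.2 = 0.353 mol; Si: 9.92 / 28.09 = 0.3532 mol
Divide by the smallest (0.353 mol Pb): O 2.999, Pb 1.000, Si 1.000
≈ 3:1:1 → O3PbSi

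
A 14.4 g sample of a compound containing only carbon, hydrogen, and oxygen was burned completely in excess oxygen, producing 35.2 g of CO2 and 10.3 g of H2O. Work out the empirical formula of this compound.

mol C = 35.2 / 44.01 = 0.7998; mass C = 0.7998 × 12.01 = 9.606 g
mol H = 2 × (10.3 / 18.02) = 1.143; mass H = 1.143 × 1.008 = 1.152 g
mass O = 14.4 − (10.76) = 3.642 g → mol O = 0.2276
Ratios (÷ 0.2276): C 3.514, H 5.022, O 1.000
×2: C 7.03, H 10.04, O 2.00 → C7H10O2

C7H10O2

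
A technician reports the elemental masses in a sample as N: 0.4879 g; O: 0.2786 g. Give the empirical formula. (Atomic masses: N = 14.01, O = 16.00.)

N2O

n(N) = 0.4879/14.01 = 0.03483, n(O) = 0.2786/16.00 = 0.01741
Ratios (÷ 0.01741): N 2.000, O 1.000
→ N2O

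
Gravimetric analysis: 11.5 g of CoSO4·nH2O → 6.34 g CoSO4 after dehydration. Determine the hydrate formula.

CoSO4·7H2O

Mass of water lost = 11.5 − 6.34 = 5.16 g → 5.16 / 18.02 = 0.2863 mol H2O
Molar mass of CoSO4 = 155.00 g/mol → mol CoSO4 = 6.34 / 155.00 = 0.0409
n = 0.2863 / 0.0409 = 7.00 ≈ 7 → CoSO4·7H2O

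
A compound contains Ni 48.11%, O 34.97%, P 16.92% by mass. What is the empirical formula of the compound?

Assume 100 g: 48.11 g Ni, 34.97 g O, 16.92 g P.
Moles — Ni: 48.11 / 58.69 = 0.8197 mol; O: 34.97 / 16.00 = 2.186 mol; P: 16.92 / 30.97 = 0.5463 mol
Smallest is P at 0.5463 mol; normalising gives Ni 1.500, O 4.001, P 1.000
×2: Ni 3.00, O 8.00, P 2.00 → Ni3O8P2

Ni3O8P2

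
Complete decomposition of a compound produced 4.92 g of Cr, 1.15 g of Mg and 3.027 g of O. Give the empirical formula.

Cr2MgO4

Moles — Cr: 4.92 / 52.00 = 0.09462 mol; Mg: 1.15 / 24.31 = 0.04731 mol; O: 3.027 / 16.00 = 0.1892 mol
Divide by the smallest (0.04731 mol Mg): Cr 2.000, Mg 1.000, O 3.999
→ Cr2MgO4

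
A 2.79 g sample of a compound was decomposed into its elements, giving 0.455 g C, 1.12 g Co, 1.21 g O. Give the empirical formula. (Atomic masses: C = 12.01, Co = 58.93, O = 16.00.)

C2CoO4

Moles — C: 0.455 / 12.01 = 0.03789 mol; Co: 1.12 / 58.93 = 0.01901 mol; O: 1.21 / 16.00 = 0.07562 mol
Smallest is Co at 0.01901 mol; normalising gives C 1.993, Co 1.000, O 3.979
Ratio ≈ 2:1:4, so the empirical formula is C2CoO4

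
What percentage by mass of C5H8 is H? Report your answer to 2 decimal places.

11.84%

Molar mass = 5(12.01) + 8(1.008) = 68.114 g/mol
Mass of H per mole = 8 × 1.008 = 8.064 g
% H = 8.064 / 68.114 × 100 = 11.84%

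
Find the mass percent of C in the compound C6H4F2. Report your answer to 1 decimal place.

Molar mass = 6(12.01) + 4(1.008) + 2(19.00) = 114.092 g/mol
Mass of C per mole = 6 × 12.01 = 72.060 g
% C = 72.060 / 114.092 × 100 = 63.2%

63.2%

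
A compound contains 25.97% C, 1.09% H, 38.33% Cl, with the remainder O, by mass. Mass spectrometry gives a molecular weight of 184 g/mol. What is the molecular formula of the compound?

Assume 100 g: 25.97 g C, 1.09 g H, 38.33 g Cl, 34.61 g O.
C: 25.97 g ÷ 12.01 g/mol = 2.162 mol
H: 1.09 g ÷ 1.008 g/mol = 1.081 mol
Cl: 38.33 g ÷ 35.45 g/mol = 1.081 mol
O: 34.61 g ÷ 16.00 g/mol = 2.163 mol
Ratios (÷ 1.081): C 2.000, H 1.000, Cl 1.000, O 2.001
Ratio ≈ 2:1:1:2, so the empirical formula is C2HClO2
Empirical-formula mass = 92.48 g/mol
n = 184 / 92.48 = 1.99 ≈ 2
Molecular formula = (C2HClO2)×2 = C4H2Cl2O4

C4H2Cl2O4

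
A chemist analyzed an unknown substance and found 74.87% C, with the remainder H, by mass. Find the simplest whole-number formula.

Assume 100 g: 74.87 g C, 25.13 g H.
C: 74.87 g ÷ 12.01 g/mol = 6.234 mol
H: 25.13 g ÷ 1.008 g/mol = 24.93 mol
Ratios (÷ 6.234): C 1.000, H 3.999
→ CH4

CH4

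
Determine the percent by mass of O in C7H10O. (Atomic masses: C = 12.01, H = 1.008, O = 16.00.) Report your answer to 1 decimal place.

14.5%

Molar mass = 7(12.01) + 10(1.008) + 1(16.00) = 110.150 g/mol
Mass of O per mole = 1 × 16.00 = 16.000 g
% O = 16.000 / 110.150 × 100 = 14.5%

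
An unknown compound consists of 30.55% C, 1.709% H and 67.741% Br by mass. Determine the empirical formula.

Assume 100 g: 30.55 g C, 1.709 g H, 67.741 g Br.
Moles — C: 30.55 / 12.01 = 2.544 mol; H: 1.709 / 1.008 = 1.695 mol; Br: 67.741 / 79.90 = 0.8478 mol
Divide by the smallest (0.8478 mol Br): C 3.000, H 2.000, Br 1.000
≈ 3:2:1 → C3H2Br

C3H2Br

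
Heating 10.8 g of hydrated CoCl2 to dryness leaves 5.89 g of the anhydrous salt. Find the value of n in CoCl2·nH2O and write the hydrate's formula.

Mass of water lost = 10.8 − 5.89 = 4.91 g → 4.91 / 18.02 = 0.2725 mol H2O
Molar mass of CoCl2 = 129.83 g/mol → mol CoCl2 = 5.89 / 129.83 = 0.04537
n = 0.2725 / 0.04537 = 6.01 ≈ 6 → CoCl2·6H2O

CoCl2·6H2O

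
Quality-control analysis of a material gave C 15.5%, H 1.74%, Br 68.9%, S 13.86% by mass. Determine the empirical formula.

C3H4Br2S

Assume 100 g: 15.5 g C, 1.74 g H, 68.9 g Br, 13.86 g S.
Moles — C: 15.5 / 12.01 = 1.291 mol; H: 1.74 / 1.008 = 1.726 mol; Br: 68.9 / 79.90 = 0.8623 mol; S: 13.86 / 32.07 = 0.4322 mol
Divide by the smallest (0.4322 mol S): C 2.986, H 3.994, Br 1.995, S 1.000
≈ 3:4:2:1 → C3H4Br2S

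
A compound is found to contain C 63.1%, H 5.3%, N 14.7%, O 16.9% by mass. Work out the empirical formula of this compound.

C5H5NO

Assume 100 g: 63.1 g C, 5.3 g H, 14.7 g N, 16.9 g O.
C: 63.1 g ÷ 12.01 g/mol = 5.254 mol
H: 5.3 g ÷ 1.008 g/mol = 5.258 mol
N: 14.7 g ÷ 14.01 g/mol = 1.049 mol
O: 16.9 g ÷ 16.00 g/mol = 1.056 mol
Smallest is N at 1.049 mol; normalising gives C 5.007, H 5.011, N 1.000, O 1.007
≈ 5:5:1:1 → C5H5NO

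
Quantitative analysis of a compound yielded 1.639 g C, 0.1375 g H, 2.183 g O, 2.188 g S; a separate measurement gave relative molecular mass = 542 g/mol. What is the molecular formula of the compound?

C12H12O12S6

n(C) = 1.639/12.01 = 0.1365, n(H) = 0.1375/1.008 = 0.1364, n(O) = 2.183/16.00 = 0.1364, n(S) = 2.188/32.07 = 0.06823
Divide by the smallest (0.06823 mol S): C 2.000, H 1.999, O 2.000, S 1.000
→ C2H2O2S
Empirical-formula mass = 90.11 g/mol
n = 542 / 90.11 = 6.02 ≈ 6
Molecular formula = (C2H2O2S)×6 = C12H12O12S6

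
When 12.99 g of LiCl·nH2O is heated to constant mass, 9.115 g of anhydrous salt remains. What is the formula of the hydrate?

LiCl·H2O

Mass of water lost = 12.99 − 9.115 = 3.875 g → 3.875 / 18.02 = 0.215 mol H2O
Molar mass of LiCl = 42.39 g/mol → mol LiCl = 9.115 / 42.39 = 0.215
n = 0.215 / 0.215 = 1.00 ≈ 1 → LiCl·H2O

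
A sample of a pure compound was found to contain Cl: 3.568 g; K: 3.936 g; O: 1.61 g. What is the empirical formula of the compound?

n(Cl) = 3.568/35.45 = 0.1006, n(K) = 3.936/39.10 = 0.1007, n(O) = 1.61/16.00 = 0.1006
Smallest is O at 0.1006 mol; normalising gives Cl 1.000, K 1.000, O 1.000
→ ClKO

ClKO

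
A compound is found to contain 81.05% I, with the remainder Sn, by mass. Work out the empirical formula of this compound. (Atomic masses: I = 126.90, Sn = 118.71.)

Assume 100 g: 81.05 g I, 18.95 g Sn.
Moles — I: 81.05 / 126.90 = 0.6387 mol; Sn: 18.95 / 118.71 = 0.1596 mol
Divide by the smallest (0.1596 mol Sn): I 4.001, Sn 1.000
Ratio ≈ 4:1, so the empirical formula is I4Sn

I4Sn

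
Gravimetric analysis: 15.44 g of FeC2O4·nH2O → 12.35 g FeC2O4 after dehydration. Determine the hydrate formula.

Mass of water lost = 15.44 − 12.35 = 3.09 g → 3.09 / 18.02 = 0.1715 mol H2O
Molar mass of FeC2O4 = 143.87 g/mol → mol FeC2O4 = 12.35 / 143.87 = 0.08584
n = 0.1715 / 0.08584 = 2.00 ≈ 2 → FeC2O4·2H2O

FeC2O4·2H2O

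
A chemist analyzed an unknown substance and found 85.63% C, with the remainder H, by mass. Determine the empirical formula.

Assume 100 g: 85.63 g C, 14.37 g H.
C: 85.63 g ÷ 12.01 g/mol = 7.13 mol
H: 14.37 g ÷ 1.008 g/mol = 14.26 mol
Smallest is C at 7.13 mol; normalising gives C 1.000, H 1.999
Ratio ≈ 1:2, so the empirical formula is CH2

CH2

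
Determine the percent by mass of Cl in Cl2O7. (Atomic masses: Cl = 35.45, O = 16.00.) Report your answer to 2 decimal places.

Molar mass = 2(35.45) + 7(16.00) = 182.900 g/mol
Mass of Cl per mole = 2 × 35.45 = 70.900 g
% Cl = 70.900 / 182.900 × 100 = 38.76%

38.76%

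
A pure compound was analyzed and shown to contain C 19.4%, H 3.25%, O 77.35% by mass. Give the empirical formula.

CH2O3

Assume 100 g: 19.4 g C, 3.25 g H, 77.35 g O.
C: 19.4 g ÷ 12.01 g/mol = 1.615 mol
H: 3.25 g ÷ 1.008 g/mol = 3.224 mol
O: 77.35 g ÷ 16.00 g/mol = 4.834 mol
Smallest is C at 1.615 mol; normalising gives C 1.000, H 1.996, O 2.993
Ratio ≈ 1:2:3, so the empirical formula is CH2O3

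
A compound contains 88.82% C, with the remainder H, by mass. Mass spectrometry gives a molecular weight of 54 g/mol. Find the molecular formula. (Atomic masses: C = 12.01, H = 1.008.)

Assume 100 g: 88.82 g C, 11.18 g H.
C: 88.82 g ÷ 12.01 g/mol = 7.396 mol
H: 11.18 g ÷ 1.008 g/mol = 11.09 mol
Smallest is C at 7.396 mol; normalising gives C 1.000, H 1.500
×2: C 2.00, H 3.00 → C2H3
Empirical-formula mass = 27.04 g/mol
n = 54 / 27.04 = 2.00 ≈ 2
Molecular formula = (C2H3)×2 = C4H6

C4H6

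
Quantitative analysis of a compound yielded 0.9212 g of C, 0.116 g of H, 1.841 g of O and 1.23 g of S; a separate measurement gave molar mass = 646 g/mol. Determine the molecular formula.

C: 0.9212 g ÷ 12.01 g/mol = 0.0767 mol
H: 0.116 g ÷ 1.008 g/mol = 0.1151 mol
O: 1.841 g ÷ 16.00 g/mol = 0.1151 mol
S: 1.23 g ÷ 32.07 g/mol = 0.03835 mol
Smallest is S at 0.03835 mol; normalising gives C 2.000, H 3.000, O 3.000, S 1.000
≈ 2:3:3:1 → C2H3O3S
Empirical-formula mass = 107.11 g/mol
n = 646 / 107.11 = 6.03 ≈ 6
Molecular formula = (C2H3O3S)×6 = C12H18O18S6

C12H18O18S6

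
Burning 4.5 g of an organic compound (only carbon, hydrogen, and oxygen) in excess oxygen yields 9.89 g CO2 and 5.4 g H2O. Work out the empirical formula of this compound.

C3H8O

mol C = 9.89 / 44.01 = 0.2247; mass C = 0.2247 × 12.01 = 2.699 g
mol H = 2 × (5.4 / 18.02) = 0.5993; mass H = 0.5993 × 1.008 = 0.6041 g
mass O = 4.5 − (3.303) = 1.197 g → mol O = 0.07481
Ratios (÷ 0.07481): C 3.004, H 8.011, O 1.000
→ C3H8O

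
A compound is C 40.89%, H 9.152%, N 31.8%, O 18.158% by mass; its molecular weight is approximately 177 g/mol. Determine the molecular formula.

Assume 100 g: 40.89 g C, 9.152 g H, 31.8 g N, 18.158 g O.
n(C) = 40.89/12.01 = 3.405, n(H) = 9.152/1.008 = 9.079, n(N) = 31.8/14.01 = 2.27, n(O) = 18.158/16.00 = 1.135
Ratios (÷ 1.135): C 3.000, H 8.000, N 2.000, O 1.000
→ C3H8N2O
Empirical-formula mass = 88.11 g/mol
n = 177 / 88.11 = 2.01 ≈ 2
Molecular formula = (C3H8N2O)×2 = C6H16N4O2

C6H16N4O2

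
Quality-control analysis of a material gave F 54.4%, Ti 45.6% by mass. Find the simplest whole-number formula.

Assume 100 g: 54.4 g F, 45.6 g Ti.
n(F) = 54.4/19.00 = 2.863, n(Ti) = 45.6/47.87 = 0.9526
Ratios (÷ 0.9526): F 3.006, Ti 1.000
Ratio ≈ 3:1, so the empirical formula is F3Ti

F3Ti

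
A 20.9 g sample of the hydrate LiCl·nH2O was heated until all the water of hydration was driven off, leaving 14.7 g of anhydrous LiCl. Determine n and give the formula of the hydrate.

Mass of water lost = 20.9 − 14.7 = 6.2 g → 6.2 / 18.02 = 0.3441 mol H2O
Molar mass of LiCl = 42.39 g/mol → mol LiCl = 14.7 / 42.39 = 0.3468
n = 0.3441 / 0.3468 = 0.99 ≈ 1 → LiCl·H2O

LiCl·H2O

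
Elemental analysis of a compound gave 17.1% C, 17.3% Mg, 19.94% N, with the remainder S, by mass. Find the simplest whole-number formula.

C2MgN2S2

Assume 100 g: 17.1 g C, 17.3 g Mg, 19.94 g N, 45.66 g S.
C: 17.1 g ÷ 12.01 g/mol = 1.424 mol
Mg: 17.3 g ÷ 24.31 g/mol = 0.7116 mol
N: 19.94 g ÷ 14.01 g/mol = 1.423 mol
S: 45.66 g ÷ 32.07 g/mol = 1.424 mol
Ratios (÷ 0.7116): C 2.001, Mg 1.000, N 2.000, S 2.001
→ C2MgN2S2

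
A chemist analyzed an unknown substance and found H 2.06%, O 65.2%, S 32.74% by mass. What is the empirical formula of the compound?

Assume 100 g: 2.06 g H, 65.2 g O, 32.74 g S.
Moles — H: 2.06 / 1.008 = 2.044 mol; O: 65.2 / 16.00 = 4.075 mol; S: 32.74 / 32.07 = 1.021 mol
Ratios (÷ 1.021): H 2.002, O 3.992, S 1.000
→ H2O4S

H2O4S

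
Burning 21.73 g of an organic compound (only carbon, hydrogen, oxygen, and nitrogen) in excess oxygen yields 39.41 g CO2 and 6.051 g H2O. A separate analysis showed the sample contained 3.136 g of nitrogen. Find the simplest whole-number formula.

mol C = 39.41 / 44.01 = 0.8955; mass C = 0.8955 × 12.01 = 10.75 g
mol H = 2 × (6.051 / 18.02) = 0.6716; mass H = 0.6716 × 1.008 = 0.6770 g
mol N = 3.136 / 14.01 = 0.2238
mass O = 21.73 − (14.57) = 7.162 g → mol O = 0.4476
Smallest is N at 0.2238 mol; normalising gives C 4.001, H 3.000, N 1.000, O 2.000
Ratio ≈ 4:3:1:2, so the empirical formula is C4H3NO2

C4H3NO2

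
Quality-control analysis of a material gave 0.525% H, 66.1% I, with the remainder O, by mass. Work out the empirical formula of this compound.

HIO4

Assume 100 g: 0.525 g H, 66.1 g I, 33.38 g O.
n(H) = 0.525/1.008 = 0.5208, n(I) = 66.1/126.90 = 0.5209, n(O) = 33.38/16.00 = 2.086
Smallest is H at 0.5208 mol; normalising gives H 1.000, I 1.000, O 4.006
→ HIO4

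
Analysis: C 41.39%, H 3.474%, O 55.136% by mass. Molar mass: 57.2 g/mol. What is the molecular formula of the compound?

C2H2O2

Assume 100 g: 41.39 g C, 3.474 g H, 55.136 g O.
n(C) = 41.39/12.01 = 3.446, n(H) = 3.474/1.008 = 3.446, n(O) = 55.136/16.00 = 3.446
Smallest is O at 3.446 mol; normalising gives C 1.000, H 1.000, O 1.000
→ CHO
Empirical-formula mass = 29.02 g/mol
n = 57.2 / 29.02 = 1.97 ≈ 2
Molecular formula = (CHO)×2 = C2H2O2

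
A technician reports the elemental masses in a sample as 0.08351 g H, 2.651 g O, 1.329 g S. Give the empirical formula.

H2O4S

n(H) = 0.08351/1.008 = 0.08285, n(O) = 2.651/16.00 = 0.1657, n(S) = 1.329/32.07 = 0.04144
Divide by the smallest (0.04144 mol S): H 1.999, O 3.998, S 1.000
Ratio ≈ 2:4:1, so the empirical formula is H2O4S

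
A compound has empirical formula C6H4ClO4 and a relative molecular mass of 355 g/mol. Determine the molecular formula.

C12H8Cl2O8

Empirical-formula mass = 175.54 g/mol
n = 355 / 175.54 = 2.02 ≈ 2
Molecular formula = (C6H4ClO4)2 = C12H8Cl2O8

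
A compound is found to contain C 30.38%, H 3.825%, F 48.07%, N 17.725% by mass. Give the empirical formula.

C2H3F2N

Assume 100 g: 30.38 g C, 3.825 g H, 48.07 g F, 17.725 g N.
Moles — C: 30.38 / 12.01 = 2.53 mol; H: 3.825 / 1.008 = 3.795 mol; F: 48.07 / 19.00 = 2.53 mol; N: 17.725 / 14.01 = 1.265 mol
Smallest is N at 1.265 mol; normalising gives C 1.999, H 2.999, F 2.000, N 1.000
≈ 2:3:2:1 → C2H3F2N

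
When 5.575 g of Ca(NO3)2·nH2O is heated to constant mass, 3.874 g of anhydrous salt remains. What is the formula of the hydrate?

Mass of water lost = 5.575 − 3.874 = 1.701 g → 1.701 / 18.02 = 0.0944 mol H2O
Molar mass of Ca(NO3)2 = 164.10 g/mol → mol Ca(NO3)2 = 3.874 / 164.10 = 0.02361
n = 0.0944 / 0.02361 = 4.00 ≈ 4 → Ca(NO3)2·4H2O

Ca(NO3)2·4H2O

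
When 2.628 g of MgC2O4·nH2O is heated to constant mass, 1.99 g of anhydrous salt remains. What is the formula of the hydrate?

Mass of water lost = 2.628 − 1.99 = 0.638 g → 0.638 / 18.02 = 0.03541 mol H2O
Molar mass of MgC2O4 = 112.33 g/mol → mol MgC2O4 = 1.99 / 112.33 = 0.01772
n = 0.03541 / 0.01772 = 2.00 ≈ 2 → MgC2O4·2H2O

MgC2O4·2H2O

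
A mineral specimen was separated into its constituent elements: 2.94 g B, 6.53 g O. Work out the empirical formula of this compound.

B2O3

n(B) = 2.94/10.81 = 0.272, n(O) = 6.53/16.00 = 0.4081
Smallest is B at 0.272 mol; normalising gives B 1.000, O 1.501
×2: B 2.00, O 3.00 → B2O3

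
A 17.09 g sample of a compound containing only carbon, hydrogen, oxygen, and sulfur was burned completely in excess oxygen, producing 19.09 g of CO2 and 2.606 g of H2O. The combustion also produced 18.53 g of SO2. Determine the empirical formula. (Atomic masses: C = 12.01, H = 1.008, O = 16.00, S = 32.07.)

mol C = 19.09 / 44.01 = 0.4338; mass C = 0.4338 × 12.01 = 5.210 g
mol H = 2 × (2.606 / 18.02) = 0.2892; mass H = 0.2892 × 1.008 = 0.2915 g
mol S = 18.53 / 64.07 = 0.2892; mass S = 9.275 g
mass O = 17.09 − (14.78) = 2.314 g → mol O = 0.1446
Ratios (÷ 0.1446): C 2.999, H 2.000, O 1.000, S 2.000
Ratio ≈ 3:2:1:2, so the empirical formula is C3H2OS2

C3H2OS2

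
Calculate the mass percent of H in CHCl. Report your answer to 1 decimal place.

Molar mass = 1(12.01) + 1(1.008) + 1(35.45) = 48.468 g/mol
Mass of H per mole = 1 × 1.008 = 1.008 g
% H = 1.008 / 48.468 × 100 = 2.1%

2.1%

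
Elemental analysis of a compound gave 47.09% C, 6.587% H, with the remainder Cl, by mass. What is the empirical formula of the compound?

Assume 100 g: 47.09 g C, 6.587 g H, 46.323 g Cl.
C: 47.09 g ÷ 12.01 g/mol = 3.921 mol
H: 6.587 g ÷ 1.008 g/mol = 6.535 mol
Cl: 46.323 g ÷ 35.45 g/mol = 1.307 mol
Smallest is Cl at 1.307 mol; normalising gives C 3.001, H 5.001, Cl 1.000
→ C3H5Cl

C3H5Cl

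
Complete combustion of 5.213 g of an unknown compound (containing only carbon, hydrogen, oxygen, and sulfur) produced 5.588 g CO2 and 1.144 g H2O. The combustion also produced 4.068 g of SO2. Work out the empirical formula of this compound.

C4H4O3S2

mol C = 5.588 / 44.01 = 0.1270; mass C = 0.1270 × 12.01 = 1.525 g
mol H = 2 × (1.144 / 18.02) = 0.1270; mass H = 0.1270 × 1.008 = 0.1280 g
mol S = 4.068 / 64.07 = 0.06349; mass S = 2.036 g
mass O = 5.213 − (3.689) = 1.524 g → mol O = 0.09524
Smallest is S at 0.06349 mol; normalising gives C 2.000, H 2.000, O 1.500, S 1.000
×2: C 4.00, H 4.00, O 3.00, S 2.00 → C4H4O3S2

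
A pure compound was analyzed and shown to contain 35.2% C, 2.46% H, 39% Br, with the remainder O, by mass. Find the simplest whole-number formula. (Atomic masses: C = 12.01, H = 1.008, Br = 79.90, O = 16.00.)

C6H5BrO3

Assume 100 g: 35.2 g C, 2.46 g H, 39 g Br, 23.34 g O.
C: 35.2 g ÷ 12.01 g/mol = 2.931 mol
H: 2.46 g ÷ 1.008 g/mol = 2.44 mol
Br: 39 g ÷ 79.90 g/mol = 0.4881 mol
O: 23.34 g ÷ 16.00 g/mol = 1.459 mol
Divide by the smallest (0.4881 mol Br): C 6.005, H 5.000, Br 1.000, O 2.989
Ratio ≈ 6:5:1:3, so the empirical formula is C6H5BrO3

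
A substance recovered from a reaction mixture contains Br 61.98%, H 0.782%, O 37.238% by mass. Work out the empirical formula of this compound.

Assume 100 g: 61.98 g Br, 0.782 g H, 37.238 g O.
n(Br) = 61.98/79.90 = 0.7757, n(H) = 0.782/1.008 = 0.7758, n(O) = 37.238/16.00 = 2.327
Divide by the smallest (0.7757 mol Br): Br 1.000, H 1.000, O 3.000
→ BrHO3

BrHO3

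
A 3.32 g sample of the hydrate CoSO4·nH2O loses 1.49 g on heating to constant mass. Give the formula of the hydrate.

Mass of anhydrous CoSO4 = 3.32 − 1.49 = 1.83 g
mol H2O = 1.49 / 18.02 = 0.08269
Molar mass of CoSO4 = 155.00 g/mol → mol CoSO4 = 1.83 / 155.00 = 0.01181
n = 0.08269 / 0.01181 = 7.00 ≈ 7 → CoSO4·7H2O

CoSO4·7H2O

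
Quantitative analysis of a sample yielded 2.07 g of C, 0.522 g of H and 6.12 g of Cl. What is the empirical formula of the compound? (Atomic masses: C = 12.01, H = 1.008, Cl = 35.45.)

CH3Cl

Moles — C: 2.07 / 12.01 = 0.1724 mol; H: 0.522 / 1.008 = 0.5179 mol; Cl: 6.12 / 35.45 = 0.1726 mol
Smallest is C at 0.1724 mol; normalising gives C 1.000, H 3.005, Cl 1.002
→ CH3Cl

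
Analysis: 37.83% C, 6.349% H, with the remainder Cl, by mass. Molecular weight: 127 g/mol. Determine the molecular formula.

C4H8Cl2

Assume 100 g: 37.83 g C, 6.349 g H, 55.821 g Cl.
n(C) = 37.83/12.01 = 3.15, n(H) = 6.349/1.008 = 6.299, n(Cl) = 55.821/35.45 = 1.575
Ratios (÷ 1.575): C 2.000, H 4.000, Cl 1.000
Ratio ≈ 2:4:1, so the empirical formula is C2H4Cl
Empirical-formula mass = 63.50 g/mol
n = 127 / 63.50 = 2.00 ≈ 2
Molecular formula = (C2H4Cl)×2 = C4H8Cl2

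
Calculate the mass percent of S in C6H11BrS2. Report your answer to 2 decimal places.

Molar mass = 6(12.01) + 11(1.008) + 1(79.90) + 2(32.07) = 227.188 g/mol
Mass of S per mole = 2 × 32.07 = 64.140 g
% S = 64.140 / 227.188 × 100 = 28.23%

28.23%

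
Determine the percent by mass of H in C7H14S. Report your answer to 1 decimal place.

10.8%

Molar mass = 7(12.01) + 14(1.008) + 1(32.07) = 130.252 g/mol
Mass of H per mole = 14 × 1.008 = 14.112 g
% H = 14.112 / 130.252 × 100 = 10.8%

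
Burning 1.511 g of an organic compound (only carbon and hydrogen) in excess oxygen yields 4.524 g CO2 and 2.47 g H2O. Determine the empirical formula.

mol C = 4.524 / 44.01 = 0.1028; mass C = 0.1028 × 12.01 = 1.235 g
mol H = 2 × (2.47 / 18.02) = 0.2741; mass H = 0.2741 × 1.008 = 0.2763 g
Ratios (÷ 0.1028): C 1.000, H 2.667
Multiply by 3: C 3.00, H 8.00 → C3H8

C3H8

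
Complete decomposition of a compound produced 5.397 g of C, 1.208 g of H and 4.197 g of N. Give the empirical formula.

C3H8N2

Moles — C: 5.397 / 12.01 = 0.4494 mol; H: 1.208 / 1.008 = 1.198 mol; N: 4.197 / 14.01 = 0.2996 mol
Smallest is N at 0.2996 mol; normalising gives C 1.500, H 4.000, N 1.000
Multiply by 2: C 3.00, H 8.00, N 2.00 → C3H8N2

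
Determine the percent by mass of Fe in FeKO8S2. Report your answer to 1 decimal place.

Molar mass = 1(55.85) + 1(39.10) + 8(16.00) + 2(32.07) = 287.090 g/mol
Mass of Fe per mole = 1 × 55.85 = 55.850 g
% Fe = 55.850 / 287.090 × 100 = 19.5%

19.5%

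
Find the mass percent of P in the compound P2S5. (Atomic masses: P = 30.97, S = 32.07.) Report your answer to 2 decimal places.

27.86%

Molar mass = 2(30.97) + 5(32.07) = 222.290 g/mol
Mass of P per mole = 2 × 30.97 = 61.940 g
% P = 61.940 / 222.290 × 100 = 27.86%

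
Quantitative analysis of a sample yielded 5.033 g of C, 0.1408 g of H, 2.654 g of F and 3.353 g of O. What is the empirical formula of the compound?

C6H2F2O3

C: 5.033 g ÷ 12.01 g/mol = 0.4191 mol
H: 0.1408 g ÷ 1.008 g/mol = 0.1397 mol
F: 2.654 g ÷ 19.00 g/mol = 0.1397 mol
O: 3.353 g ÷ 16.00 g/mol = 0.2096 mol
Ratios (÷ 0.1397): C 3.000, H 1.000, F 1.000, O 1.500
×2: C 6.00, H 2.00, F 2.00, O 3.00 → C6H2F2O3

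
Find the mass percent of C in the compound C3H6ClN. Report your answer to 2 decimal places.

39.36%

Molar mass = 3(12.01) + 6(1.008) + 1(35.45) + 1(14.01) = 91.538 g/mol
Mass of C per mole = 3 × 12.01 = 36.030 g
% C = 36.030 / 91.538 × 100 = 39.36%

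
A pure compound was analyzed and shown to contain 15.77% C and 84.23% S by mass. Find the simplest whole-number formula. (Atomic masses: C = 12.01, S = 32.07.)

Assume 100 g: 15.77 g C, 84.23 g S.
C: 15.77 g ÷ 12.01 g/mol = 1.313 mol
S: 84.23 g ÷ 32.07 g/mol = 2.626 mol
Ratios (÷ 1.313): C 1.000, S 2.000
Ratio ≈ 1:2, so the empirical formula is CS2

CS2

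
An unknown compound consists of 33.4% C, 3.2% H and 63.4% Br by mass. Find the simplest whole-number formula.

C7H8Br2

Assume 100 g: 33.4 g C, 3.2 g H, 63.4 g Br.
n(C) = 33.4/12.01 = 2.781, n(H) = 3.2/1.008 = 3.175, n(Br) = 63.4/79.90 = 0.7935
Ratios (÷ 0.7935): C 3.505, H 4.001, Br 1.000
Scaling by 2: C 7.01, H 8.00, Br 2.00 → C7H8Br2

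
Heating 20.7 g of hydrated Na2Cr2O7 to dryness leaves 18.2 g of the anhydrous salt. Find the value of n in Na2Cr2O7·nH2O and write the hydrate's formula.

Na2Cr2O7·2H2O

Mass of water lost = 20.7 − 18.2 = 2.5 g → 2.5 / 18.02 = 0.1387 mol H2O
Molar mass of Na2Cr2O7 = 261.98 g/mol → mol Na2Cr2O7 = 18.2 / 261.98 = 0.06947
n = 0.1387 / 0.06947 = 2.00 ≈ 2 → Na2Cr2O7·2H2O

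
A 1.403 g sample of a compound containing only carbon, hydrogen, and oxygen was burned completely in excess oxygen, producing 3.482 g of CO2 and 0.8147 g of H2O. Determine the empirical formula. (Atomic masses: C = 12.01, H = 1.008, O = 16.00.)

mol C = 3.482 / 44.01 = 0.07912; mass C = 0.07912 × 12.01 = 0.9502 g
mol H = 2 × (0.8147 / 18.02) = 0.09042; mass H = 0.09042 × 1.008 = 0.09115 g
mass O = 1.403 − (1.041) = 0.3616 g → mol O = 0.02260
Smallest is O at 0.0226 mol; normalising gives C 3.500, H 4.000, O 1.000
Multiply by 2: C 7.00, H 8.00, O 2.00 → C7H8O2

C7H8O2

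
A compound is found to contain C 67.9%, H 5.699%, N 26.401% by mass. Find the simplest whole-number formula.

Assume 100 g: 67.9 g C, 5.699 g H, 26.401 g N.
n(C) = 67.9/12.01 = 5.654, n(H) = 5.699/1.008 = 5.654, n(N) = 26.401/14.01 = 1.884
Ratios (÷ 1.884): C 3.000, H 3.000, N 1.000
≈ 3:3:1 → C3H3N

C3H3N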